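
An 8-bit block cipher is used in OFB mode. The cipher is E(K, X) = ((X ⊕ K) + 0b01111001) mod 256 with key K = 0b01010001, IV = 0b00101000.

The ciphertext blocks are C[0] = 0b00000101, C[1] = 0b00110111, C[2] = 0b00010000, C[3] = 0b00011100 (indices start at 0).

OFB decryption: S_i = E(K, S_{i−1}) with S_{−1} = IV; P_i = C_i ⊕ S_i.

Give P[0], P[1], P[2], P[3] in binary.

P[0] = 0b11110111, P[1] = 0b00101011, P[2] = 0b11010110, P[3] = 0b00001100

P[0]: S = E(K, 0b00101000) = 0b11110010; 0b00000101 ⊕ 0b11110010 = 0b11110111.
P[1]: S = E(K, 0b11110010) = 0b00011100; 0b00110111 ⊕ 0b00011100 = 0b00101011.
P[2]: S = E(K, 0b00011100) = 0b11000110; 0b00010000 ⊕ 0b11000110 = 0b11010110.
P[3]: S = E(K, 0b11000110) = 0b00010000; 0b00011100 ⊕ 0b00010000 = 0b00001100.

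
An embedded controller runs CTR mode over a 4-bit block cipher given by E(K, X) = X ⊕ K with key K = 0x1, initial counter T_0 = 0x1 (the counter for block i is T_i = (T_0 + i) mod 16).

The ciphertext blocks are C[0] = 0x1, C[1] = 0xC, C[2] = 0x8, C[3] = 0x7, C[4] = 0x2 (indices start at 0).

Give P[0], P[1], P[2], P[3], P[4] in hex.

P[0] = 0x1, P[1] = 0xF, P[2] = 0xA, P[3] = 0x2, P[4] = 0x6

CTR decryption: S_i = E(K, T_i) where T_i is the counter for block i; P_i = C_i ⊕ S_i.
P[0]: T = 0x1, S = E(K, T) = 0x0; 0x1 ⊕ 0x0 = 0x1.
P[1]: T = 0x2, S = E(K, T) = 0x3; 0xC ⊕ 0x3 = 0xF.
P[2]: T = 0x3, S = E(K, T) = 0x2; 0x8 ⊕ 0x2 = 0xA.
P[3]: T = 0x4, S = E(K, T) = 0x5; 0x7 ⊕ 0x5 = 0x2.
P[4]: T = 0x5, S = E(K, T) = 0x4; 0x2 ⊕ 0x4 = 0x6.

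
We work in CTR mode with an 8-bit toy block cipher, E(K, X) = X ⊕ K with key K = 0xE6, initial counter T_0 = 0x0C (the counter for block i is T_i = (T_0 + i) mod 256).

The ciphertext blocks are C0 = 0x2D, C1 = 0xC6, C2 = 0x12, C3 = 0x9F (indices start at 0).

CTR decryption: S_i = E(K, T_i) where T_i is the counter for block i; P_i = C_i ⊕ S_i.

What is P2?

P2 = 0xFA

P2: T = 0x0E, S = E(K, T) = 0xE8; 0x12 ⊕ 0xE8 = 0xFA.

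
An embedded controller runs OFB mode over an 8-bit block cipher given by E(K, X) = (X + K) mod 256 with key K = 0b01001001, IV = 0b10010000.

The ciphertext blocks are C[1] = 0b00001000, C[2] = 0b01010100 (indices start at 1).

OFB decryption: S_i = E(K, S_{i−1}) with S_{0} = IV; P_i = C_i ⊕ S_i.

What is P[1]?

P[1]: S = E(K, 0b10010000) = 0b11011001; 0b00001000 ⊕ 0b11011001 = 0b11010001.

P[1] = 0b11010001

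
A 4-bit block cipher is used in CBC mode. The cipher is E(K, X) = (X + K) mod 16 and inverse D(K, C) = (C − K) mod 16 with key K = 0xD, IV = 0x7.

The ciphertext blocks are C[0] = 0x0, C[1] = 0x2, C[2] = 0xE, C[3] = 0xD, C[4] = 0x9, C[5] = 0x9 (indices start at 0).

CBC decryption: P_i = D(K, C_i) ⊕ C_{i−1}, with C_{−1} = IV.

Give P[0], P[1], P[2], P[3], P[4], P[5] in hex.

P[0]: D(K, 0x0) = 0x3; 0x3 ⊕ 0x7 = 0x4.
P[1]: D(K, 0x2) = 0x5; 0x5 ⊕ 0x0 = 0x5.
P[2]: D(K, 0xE) = 0x1; 0x1 ⊕ 0x2 = 0x3.
P[3]: D(K, 0xD) = 0x0; 0x0 ⊕ 0xE = 0xE.
P[4]: D(K, 0x9) = 0xC; 0xC ⊕ 0xD = 0x1.
P[5]: D(K, 0x9) = 0xC; 0xC ⊕ 0x9 = 0x5.

P[0] = 0x4, P[1] = 0x5, P[2] = 0x3, P[3] = 0xE, P[4] = 0x1, P[5] = 0x5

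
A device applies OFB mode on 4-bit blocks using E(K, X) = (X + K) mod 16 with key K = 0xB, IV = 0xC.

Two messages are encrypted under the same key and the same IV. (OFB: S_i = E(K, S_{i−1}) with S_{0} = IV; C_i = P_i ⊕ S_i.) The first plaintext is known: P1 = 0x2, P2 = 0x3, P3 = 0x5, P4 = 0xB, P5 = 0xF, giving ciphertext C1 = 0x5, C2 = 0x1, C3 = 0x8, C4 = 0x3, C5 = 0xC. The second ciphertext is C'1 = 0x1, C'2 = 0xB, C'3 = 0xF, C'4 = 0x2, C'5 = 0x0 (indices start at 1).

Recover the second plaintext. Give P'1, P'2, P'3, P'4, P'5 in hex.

In OFB with a reused IV, both messages share the same keystream S_i, so C_i ⊕ C'_i = P_i ⊕ P'_i and thus P'_i = P_i ⊕ C_i ⊕ C'_i.
P'1: 0x2 ⊕ 0x5 ⊕ 0x1 = 0x6.
P'2: 0x3 ⊕ 0x1 ⊕ 0xB = 0x9.
P'3: 0x5 ⊕ 0x8 ⊕ 0xF = 0x2.
P'4: 0xB ⊕ 0x3 ⊕ 0x2 = 0xA.
P'5: 0xF ⊕ 0xC ⊕ 0x0 = 0x3.

P'1 = 0x6, P'2 = 0x9, P'3 = 0x2, P'4 = 0xA, P'5 = 0x3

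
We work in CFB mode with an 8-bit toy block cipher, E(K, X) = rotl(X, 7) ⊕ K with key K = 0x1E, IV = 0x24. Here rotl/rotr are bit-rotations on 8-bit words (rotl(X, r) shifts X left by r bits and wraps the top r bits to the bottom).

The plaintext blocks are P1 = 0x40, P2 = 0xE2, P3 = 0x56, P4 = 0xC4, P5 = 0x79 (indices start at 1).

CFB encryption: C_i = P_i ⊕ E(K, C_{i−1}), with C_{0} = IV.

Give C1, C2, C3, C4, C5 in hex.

C1 = 0x4C, C2 = 0xDA, C3 = 0x25, C4 = 0x48, C5 = 0x43

C1: E(K, 0x24) = 0x0C; 0x40 ⊕ 0x0C = 0x4C.
C2: E(K, 0x4C) = 0x38; 0xE2 ⊕ 0x38 = 0xDA.
C3: E(K, 0xDA) = 0x73; 0x56 ⊕ 0x73 = 0x25.
C4: E(K, 0x25) = 0x8C; 0xC4 ⊕ 0x8C = 0x48.
C5: E(K, 0x48) = 0x3A; 0x79 ⊕ 0x3A = 0x43.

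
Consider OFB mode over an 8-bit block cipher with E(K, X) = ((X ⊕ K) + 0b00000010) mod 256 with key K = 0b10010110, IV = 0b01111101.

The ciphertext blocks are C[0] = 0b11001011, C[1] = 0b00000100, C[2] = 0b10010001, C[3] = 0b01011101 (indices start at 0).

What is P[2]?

OFB decryption: S_i = E(K, S_{i−1}) with S_{−1} = IV; P_i = C_i ⊕ S_i.
P[0]: S = E(K, 0b01111101) = 0b11101101; 0b11001011 ⊕ 0b11101101 = 0b00100110.
P[1]: S = E(K, 0b11101101) = 0b01111101; 0b00000100 ⊕ 0b01111101 = 0b01111001.
P[2]: S = E(K, 0b01111101) = 0b11101101; 0b10010001 ⊕ 0b11101101 = 0b01111100.

P[2] = 0b01111100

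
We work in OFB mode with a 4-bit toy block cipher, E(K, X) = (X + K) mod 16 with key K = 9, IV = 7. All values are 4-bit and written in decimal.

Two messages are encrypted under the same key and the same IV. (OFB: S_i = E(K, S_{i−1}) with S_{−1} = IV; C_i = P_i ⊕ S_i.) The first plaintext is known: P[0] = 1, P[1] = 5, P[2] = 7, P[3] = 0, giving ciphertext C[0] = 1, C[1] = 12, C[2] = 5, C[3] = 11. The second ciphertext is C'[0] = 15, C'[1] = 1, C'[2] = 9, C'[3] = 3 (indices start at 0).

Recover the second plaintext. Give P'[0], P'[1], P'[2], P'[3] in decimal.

In OFB with a reused IV, both messages share the same keystream S_i, so C_i ⊕ C'_i = P_i ⊕ P'_i and thus P'_i = P_i ⊕ C_i ⊕ C'_i.
P'[0]: 1 ⊕ 1 ⊕ 15 = 15.
P'[1]: 5 ⊕ 12 ⊕ 1 = 8.
P'[2]: 7 ⊕ 5 ⊕ 9 = 11.
P'[3]: 0 ⊕ 11 ⊕ 3 = 8.

P'[0] = 15, P'[1] = 8, P'[2] = 11, P'[3] = 8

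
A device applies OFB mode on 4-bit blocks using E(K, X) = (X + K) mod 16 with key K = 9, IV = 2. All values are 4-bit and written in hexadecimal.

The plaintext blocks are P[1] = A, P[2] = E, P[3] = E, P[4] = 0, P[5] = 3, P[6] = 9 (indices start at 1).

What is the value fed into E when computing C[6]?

F

OFB encryption: S_i = E(K, S_{i−1}) with S_{0} = IV; C_i = P_i ⊕ S_i.
C[1]: S = E(K, 2) = B; A ⊕ B = 1.
C[2]: S = E(K, B) = 4; E ⊕ 4 = A.
C[3]: S = E(K, 4) = D; E ⊕ D = 3.
C[4]: S = E(K, D) = 6; 0 ⊕ 6 = 6.
C[5]: S = E(K, 6) = F; 3 ⊕ F = C.
C[6]: S = E(K, F) = 8; 9 ⊕ 8 = 1.
So the input to E for block [6] is F.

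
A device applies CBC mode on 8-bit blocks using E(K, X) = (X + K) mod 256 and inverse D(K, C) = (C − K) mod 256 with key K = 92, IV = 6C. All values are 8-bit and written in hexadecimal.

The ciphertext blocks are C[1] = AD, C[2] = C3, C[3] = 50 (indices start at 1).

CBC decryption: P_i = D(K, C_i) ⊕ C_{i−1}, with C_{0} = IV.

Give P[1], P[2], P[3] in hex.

P[1]: D(K, AD) = 1B; 1B ⊕ 6C = 77.
P[2]: D(K, C3) = 31; 31 ⊕ AD = 9C.
P[3]: D(K, 50) = BE; BE ⊕ C3 = 7D.

P[1] = 77, P[2] = 9C, P[3] = 7D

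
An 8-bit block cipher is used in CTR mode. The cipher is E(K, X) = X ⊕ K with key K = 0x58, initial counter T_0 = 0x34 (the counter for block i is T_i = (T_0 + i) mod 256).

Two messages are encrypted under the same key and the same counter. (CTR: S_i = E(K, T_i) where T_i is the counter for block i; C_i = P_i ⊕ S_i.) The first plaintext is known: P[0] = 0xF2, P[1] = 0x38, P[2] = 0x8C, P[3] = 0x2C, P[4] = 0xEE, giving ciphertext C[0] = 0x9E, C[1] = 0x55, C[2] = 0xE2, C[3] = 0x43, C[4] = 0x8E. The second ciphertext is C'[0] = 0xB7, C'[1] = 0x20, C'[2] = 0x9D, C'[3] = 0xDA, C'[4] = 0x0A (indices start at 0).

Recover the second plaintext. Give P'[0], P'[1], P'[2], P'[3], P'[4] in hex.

P'[0] = 0xDB, P'[1] = 0x4D, P'[2] = 0xF3, P'[3] = 0xB5, P'[4] = 0x6A

In CTR with a reused counter, both messages share the same keystream S_i, so C_i ⊕ C'_i = P_i ⊕ P'_i and thus P'_i = P_i ⊕ C_i ⊕ C'_i.
P'[0]: 0xF2 ⊕ 0x9E ⊕ 0xB7 = 0xDB.
P'[1]: 0x38 ⊕ 0x55 ⊕ 0x20 = 0x4D.
P'[2]: 0x8C ⊕ 0xE2 ⊕ 0x9D = 0xF3.
P'[3]: 0x2C ⊕ 0x43 ⊕ 0xDA = 0xB5.
P'[4]: 0xEE ⊕ 0x8E ⊕ 0x0A = 0x6A.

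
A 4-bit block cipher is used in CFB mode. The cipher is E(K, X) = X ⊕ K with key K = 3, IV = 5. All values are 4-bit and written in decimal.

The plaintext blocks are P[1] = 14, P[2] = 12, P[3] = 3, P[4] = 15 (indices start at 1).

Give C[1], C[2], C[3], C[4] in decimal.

CFB encryption: C_i = P_i ⊕ E(K, C_{i−1}), with C_{0} = IV.
C[1]: E(K, 5) = 6; 14 ⊕ 6 = 8.
C[2]: E(K, 8) = 11; 12 ⊕ 11 = 7.
C[3]: E(K, 7) = 4; 3 ⊕ 4 = 7.
C[4]: E(K, 7) = 4; 15 ⊕ 4 = 11.

C[1] = 8, C[2] = 7, C[3] = 7, C[4] = 11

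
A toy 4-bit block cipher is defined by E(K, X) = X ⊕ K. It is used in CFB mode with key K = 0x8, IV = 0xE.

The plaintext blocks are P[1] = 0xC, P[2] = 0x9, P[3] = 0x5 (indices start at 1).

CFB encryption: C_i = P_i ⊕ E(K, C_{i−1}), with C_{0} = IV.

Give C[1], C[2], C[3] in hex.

C[1]: E(K, 0xE) = 0x6; 0xC ⊕ 0x6 = 0xA.
C[2]: E(K, 0xA) = 0x2; 0x9 ⊕ 0x2 = 0xB.
C[3]: E(K, 0xB) = 0x3; 0x5 ⊕ 0x3 = 0x6.

C[1] = 0xA, C[2] = 0xB, C[3] = 0x6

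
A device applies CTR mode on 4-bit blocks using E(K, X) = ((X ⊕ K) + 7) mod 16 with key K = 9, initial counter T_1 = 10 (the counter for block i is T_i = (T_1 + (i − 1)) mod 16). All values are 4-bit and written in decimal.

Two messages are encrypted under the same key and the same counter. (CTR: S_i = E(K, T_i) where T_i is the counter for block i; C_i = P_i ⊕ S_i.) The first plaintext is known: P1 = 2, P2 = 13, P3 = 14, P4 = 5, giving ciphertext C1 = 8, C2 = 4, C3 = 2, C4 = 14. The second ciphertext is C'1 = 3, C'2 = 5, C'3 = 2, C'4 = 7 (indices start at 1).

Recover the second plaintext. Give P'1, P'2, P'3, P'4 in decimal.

In CTR with a reused counter, both messages share the same keystream S_i, so C_i ⊕ C'_i = P_i ⊕ P'_i and thus P'_i = P_i ⊕ C_i ⊕ C'_i.
P'1: 2 ⊕ 8 ⊕ 3 = 9.
P'2: 13 ⊕ 4 ⊕ 5 = 12.
P'3: 14 ⊕ 2 ⊕ 2 = 14.
P'4: 5 ⊕ 14 ⊕ 7 = 12.

P'1 = 9, P'2 = 12, P'3 = 14, P'4 = 12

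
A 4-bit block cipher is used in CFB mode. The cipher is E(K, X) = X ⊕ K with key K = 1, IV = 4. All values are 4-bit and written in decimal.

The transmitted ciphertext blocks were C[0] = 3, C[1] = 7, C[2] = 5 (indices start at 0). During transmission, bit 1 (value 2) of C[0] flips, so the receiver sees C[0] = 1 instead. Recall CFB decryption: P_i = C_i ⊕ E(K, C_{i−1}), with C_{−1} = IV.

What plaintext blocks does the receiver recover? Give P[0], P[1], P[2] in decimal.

Only C[0] changed, to 1. In CFB, a change in C_i flips the same bit in P_i and garbles P_{i+1}. Decrypting the received ciphertext:
P[0]: E(K, 4) = 5; 1 ⊕ 5 = 4.
P[1]: E(K, 1) = 0; 7 ⊕ 0 = 7.
P[2]: E(K, 7) = 6; 5 ⊕ 6 = 3.
Blocks that differ from the original plaintext: P[0], P[1].

P[0] = 4, P[1] = 7, P[2] = 3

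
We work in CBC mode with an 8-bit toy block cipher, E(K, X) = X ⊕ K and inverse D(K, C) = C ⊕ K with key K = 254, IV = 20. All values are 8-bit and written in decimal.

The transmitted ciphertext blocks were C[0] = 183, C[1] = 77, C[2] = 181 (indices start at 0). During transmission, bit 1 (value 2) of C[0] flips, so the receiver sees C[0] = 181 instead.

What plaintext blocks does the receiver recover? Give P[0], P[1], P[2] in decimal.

CBC decryption: P_i = D(K, C_i) ⊕ C_{i−1}, with C_{−1} = IV.
Only C[0] changed, to 181. In CBC, a change in C_i garbles P_i and flips the same bit in P_{i+1}. Decrypting the received ciphertext:
P[0]: D(K, 181) = 75; 75 ⊕ 20 = 95.
P[1]: D(K, 77) = 179; 179 ⊕ 181 = 6.
P[2]: D(K, 181) = 75; 75 ⊕ 77 = 6.
Blocks that differ from the original plaintext: P[0], P[1].

P[0] = 95, P[1] = 6, P[2] = 6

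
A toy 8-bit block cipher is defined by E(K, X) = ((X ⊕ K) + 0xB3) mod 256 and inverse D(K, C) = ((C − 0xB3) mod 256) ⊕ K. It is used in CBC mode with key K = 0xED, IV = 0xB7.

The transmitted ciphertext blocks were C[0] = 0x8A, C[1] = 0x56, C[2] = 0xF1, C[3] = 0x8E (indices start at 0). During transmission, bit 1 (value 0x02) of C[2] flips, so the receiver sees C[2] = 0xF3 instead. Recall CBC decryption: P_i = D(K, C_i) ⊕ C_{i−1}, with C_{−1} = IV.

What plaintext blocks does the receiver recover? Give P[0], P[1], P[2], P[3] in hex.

P[0] = 0x8D, P[1] = 0xC4, P[2] = 0xFB, P[3] = 0xC5

Only C[2] changed, to 0xF3. In CBC, a change in C_i garbles P_i and flips the same bit in P_{i+1}. Decrypting the received ciphertext:
P[0]: D(K, 0x8A) = 0x3A; 0x3A ⊕ 0xB7 = 0x8D.
P[1]: D(K, 0x56) = 0x4E; 0x4E ⊕ 0x8A = 0xC4.
P[2]: D(K, 0xF3) = 0xAD; 0xAD ⊕ 0x56 = 0xFB.
P[3]: D(K, 0x8E) = 0x36; 0x36 ⊕ 0xF3 = 0xC5.
Blocks that differ from the original plaintext: P[2], P[3].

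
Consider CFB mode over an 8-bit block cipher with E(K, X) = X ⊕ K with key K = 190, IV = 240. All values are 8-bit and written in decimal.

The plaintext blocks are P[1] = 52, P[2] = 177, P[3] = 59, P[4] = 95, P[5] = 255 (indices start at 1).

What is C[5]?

C[5] = 80

CFB encryption: C_i = P_i ⊕ E(K, C_{i−1}), with C_{0} = IV.
C[1]: E(K, 240) = 78; 52 ⊕ 78 = 122.
C[2]: E(K, 122) = 196; 177 ⊕ 196 = 117.
C[3]: E(K, 117) = 203; 59 ⊕ 203 = 240.
C[4]: E(K, 240) = 78; 95 ⊕ 78 = 17.
C[5]: E(K, 17) = 175; 255 ⊕ 175 = 80.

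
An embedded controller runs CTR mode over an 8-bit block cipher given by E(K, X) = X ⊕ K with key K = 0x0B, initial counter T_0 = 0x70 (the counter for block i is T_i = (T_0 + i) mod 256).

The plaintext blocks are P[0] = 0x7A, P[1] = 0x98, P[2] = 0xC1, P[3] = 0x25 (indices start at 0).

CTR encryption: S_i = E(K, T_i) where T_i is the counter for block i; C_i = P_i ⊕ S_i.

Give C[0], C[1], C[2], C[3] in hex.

C[0] = 0x01, C[1] = 0xE2, C[2] = 0xB8, C[3] = 0x5D

C[0]: T = 0x70, S = E(K, T) = 0x7B; 0x7A ⊕ 0x7B = 0x01.
C[1]: T = 0x71, S = E(K, T) = 0x7A; 0x98 ⊕ 0x7A = 0xE2.
C[2]: T = 0x72, S = E(K, T) = 0x79; 0xC1 ⊕ 0x79 = 0xB8.
C[3]: T = 0x73, S = E(K, T) = 0x78; 0x25 ⊕ 0x78 = 0x5D.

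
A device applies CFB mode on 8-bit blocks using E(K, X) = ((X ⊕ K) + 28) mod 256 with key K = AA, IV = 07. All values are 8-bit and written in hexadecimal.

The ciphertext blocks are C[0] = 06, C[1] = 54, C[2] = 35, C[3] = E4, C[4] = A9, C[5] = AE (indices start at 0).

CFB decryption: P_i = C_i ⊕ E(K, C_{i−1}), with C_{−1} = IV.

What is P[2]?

P[2] = 13

P[2]: E(K, 54) = 26; 35 ⊕ 26 = 13.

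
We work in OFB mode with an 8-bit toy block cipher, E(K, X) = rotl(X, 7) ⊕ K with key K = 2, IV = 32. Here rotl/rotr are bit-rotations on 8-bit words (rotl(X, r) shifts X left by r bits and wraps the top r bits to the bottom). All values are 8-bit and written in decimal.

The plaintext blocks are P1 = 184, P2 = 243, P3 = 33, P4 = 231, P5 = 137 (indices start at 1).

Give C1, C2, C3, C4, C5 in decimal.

C1 = 170, C2 = 248, C3 = 166, C4 = 38, C5 = 107

OFB encryption: S_i = E(K, S_{i−1}) with S_{0} = IV; C_i = P_i ⊕ S_i.
C1: S = E(K, 32) = 18; 184 ⊕ 18 = 170.
C2: S = E(K, 18) = 11; 243 ⊕ 11 = 248.
C3: S = E(K, 11) = 135; 33 ⊕ 135 = 166.
C4: S = E(K, 135) = 193; 231 ⊕ 193 = 38.
C5: S = E(K, 193) = 226; 137 ⊕ 226 = 107.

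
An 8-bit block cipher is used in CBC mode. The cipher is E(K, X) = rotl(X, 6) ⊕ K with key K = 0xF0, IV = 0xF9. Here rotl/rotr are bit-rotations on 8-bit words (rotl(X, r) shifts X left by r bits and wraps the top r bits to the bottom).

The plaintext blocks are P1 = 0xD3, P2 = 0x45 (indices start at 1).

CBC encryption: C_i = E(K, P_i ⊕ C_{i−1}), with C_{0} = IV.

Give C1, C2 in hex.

C1: P1 ⊕ 0xF9 = 0x2A; E(K, 0x2A) = 0x7A.
C2: P2 ⊕ 0x7A = 0x3F; E(K, 0x3F) = 0x3F.

C1 = 0x7A, C2 = 0x3F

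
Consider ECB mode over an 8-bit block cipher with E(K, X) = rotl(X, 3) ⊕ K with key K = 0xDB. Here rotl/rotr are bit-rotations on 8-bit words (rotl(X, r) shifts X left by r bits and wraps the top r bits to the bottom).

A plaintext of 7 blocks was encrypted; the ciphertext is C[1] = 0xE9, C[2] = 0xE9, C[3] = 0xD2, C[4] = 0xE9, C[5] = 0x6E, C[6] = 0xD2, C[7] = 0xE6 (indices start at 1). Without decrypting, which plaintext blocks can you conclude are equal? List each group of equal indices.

P[1] = P[2] = P[4]; P[3] = P[6]

ECB encrypts each block independently with the same key, so equal ciphertext blocks imply equal plaintext blocks.
C[1] = C[2] = C[4] = 0xE9, so P[1] = P[2] = P[4].
C[3] = C[6] = 0xD2, so P[3] = P[6].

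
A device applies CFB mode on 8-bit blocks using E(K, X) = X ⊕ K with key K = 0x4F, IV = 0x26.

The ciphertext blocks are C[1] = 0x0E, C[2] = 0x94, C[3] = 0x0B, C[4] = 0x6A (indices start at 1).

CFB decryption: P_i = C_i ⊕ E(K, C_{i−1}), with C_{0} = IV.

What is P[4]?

P[4]: E(K, 0x0B) = 0x44; 0x6A ⊕ 0x44 = 0x2E.

P[4] = 0x2E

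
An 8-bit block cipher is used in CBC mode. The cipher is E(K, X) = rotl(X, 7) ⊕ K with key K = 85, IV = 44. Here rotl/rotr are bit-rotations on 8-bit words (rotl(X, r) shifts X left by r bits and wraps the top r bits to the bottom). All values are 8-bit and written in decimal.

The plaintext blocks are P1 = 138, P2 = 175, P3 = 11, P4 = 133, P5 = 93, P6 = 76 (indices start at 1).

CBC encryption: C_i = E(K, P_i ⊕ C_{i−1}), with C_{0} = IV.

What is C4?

C4 = 159

C1: P1 ⊕ 44 = 166; E(K, 166) = 6.
C2: P2 ⊕ 6 = 169; E(K, 169) = 129.
C3: P3 ⊕ 129 = 138; E(K, 138) = 16.
C4: P4 ⊕ 16 = 149; E(K, 149) = 159.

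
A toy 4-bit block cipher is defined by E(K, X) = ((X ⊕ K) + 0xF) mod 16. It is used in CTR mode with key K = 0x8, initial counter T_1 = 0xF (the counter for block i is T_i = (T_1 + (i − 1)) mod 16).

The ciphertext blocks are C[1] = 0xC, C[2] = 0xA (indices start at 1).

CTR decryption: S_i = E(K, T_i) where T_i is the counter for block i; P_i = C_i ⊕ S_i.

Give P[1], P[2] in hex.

P[1] = 0xA, P[2] = 0xD

P[1]: T = 0xF, S = E(K, T) = 0x6; 0xC ⊕ 0x6 = 0xA.
P[2]: T = 0x0, S = E(K, T) = 0x7; 0xA ⊕ 0x7 = 0xD.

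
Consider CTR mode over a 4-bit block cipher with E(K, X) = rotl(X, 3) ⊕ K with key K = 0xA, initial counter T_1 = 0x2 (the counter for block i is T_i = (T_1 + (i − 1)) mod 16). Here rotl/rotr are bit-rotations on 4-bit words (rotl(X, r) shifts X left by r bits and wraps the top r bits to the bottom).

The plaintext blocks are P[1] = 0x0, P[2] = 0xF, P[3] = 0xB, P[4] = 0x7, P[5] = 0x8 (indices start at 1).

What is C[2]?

C[2] = 0xC

CTR encryption: S_i = E(K, T_i) where T_i is the counter for block i; C_i = P_i ⊕ S_i.
C[1]: T = 0x2, S = E(K, T) = 0xB; 0x0 ⊕ 0xB = 0xB.
C[2]: T = 0x3, S = E(K, T) = 0x3; 0xF ⊕ 0x3 = 0xC.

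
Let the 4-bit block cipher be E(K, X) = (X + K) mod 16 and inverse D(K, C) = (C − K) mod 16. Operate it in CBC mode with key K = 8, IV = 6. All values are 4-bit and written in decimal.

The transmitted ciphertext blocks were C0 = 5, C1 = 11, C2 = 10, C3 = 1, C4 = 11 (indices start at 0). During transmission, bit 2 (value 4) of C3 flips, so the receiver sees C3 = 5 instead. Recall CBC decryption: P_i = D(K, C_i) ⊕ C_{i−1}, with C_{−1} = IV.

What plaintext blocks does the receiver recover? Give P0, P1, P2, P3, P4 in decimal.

P0 = 11, P1 = 6, P2 = 9, P3 = 7, P4 = 6

Only C3 changed, to 5. In CBC, a change in C_i garbles P_i and flips the same bit in P_{i+1}. Decrypting the received ciphertext:
P0: D(K, 5) = 13; 13 ⊕ 6 = 11.
P1: D(K, 11) = 3; 3 ⊕ 5 = 6.
P2: D(K, 10) = 2; 2 ⊕ 11 = 9.
P3: D(K, 5) = 13; 13 ⊕ 10 = 7.
P4: D(K, 11) = 3; 3 ⊕ 5 = 6.
Blocks that differ from the original plaintext: P3, P4.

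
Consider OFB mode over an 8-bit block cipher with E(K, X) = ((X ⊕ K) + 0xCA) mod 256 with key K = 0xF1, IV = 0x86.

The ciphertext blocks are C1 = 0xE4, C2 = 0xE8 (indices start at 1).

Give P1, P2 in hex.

OFB decryption: S_i = E(K, S_{i−1}) with S_{0} = IV; P_i = C_i ⊕ S_i.
P1: S = E(K, 0x86) = 0x41; 0xE4 ⊕ 0x41 = 0xA5.
P2: S = E(K, 0x41) = 0x7A; 0xE8 ⊕ 0x7A = 0x92.

P1 = 0xA5, P2 = 0x92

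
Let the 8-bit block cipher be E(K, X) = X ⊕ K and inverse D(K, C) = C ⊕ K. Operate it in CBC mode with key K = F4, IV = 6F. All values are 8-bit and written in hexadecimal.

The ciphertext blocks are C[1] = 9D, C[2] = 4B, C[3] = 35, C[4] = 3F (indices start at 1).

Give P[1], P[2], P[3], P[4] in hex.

P[1] = 06, P[2] = 22, P[3] = 8A, P[4] = FE

CBC decryption: P_i = D(K, C_i) ⊕ C_{i−1}, with C_{0} = IV.
P[1]: D(K, 9D) = 69; 69 ⊕ 6F = 06.
P[2]: D(K, 4B) = BF; BF ⊕ 9D = 22.
P[3]: D(K, 35) = C1; C1 ⊕ 4B = 8A.
P[4]: D(K, 3F) = CB; CB ⊕ 35 = FE.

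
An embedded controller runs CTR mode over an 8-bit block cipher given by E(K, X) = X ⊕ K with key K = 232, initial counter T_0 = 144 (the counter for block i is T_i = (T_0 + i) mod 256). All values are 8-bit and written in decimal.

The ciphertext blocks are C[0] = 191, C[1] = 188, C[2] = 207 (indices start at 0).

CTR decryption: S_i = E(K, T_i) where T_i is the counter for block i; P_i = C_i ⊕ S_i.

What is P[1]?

P[1] = 197

P[1]: T = 145, S = E(K, T) = 121; 188 ⊕ 121 = 197.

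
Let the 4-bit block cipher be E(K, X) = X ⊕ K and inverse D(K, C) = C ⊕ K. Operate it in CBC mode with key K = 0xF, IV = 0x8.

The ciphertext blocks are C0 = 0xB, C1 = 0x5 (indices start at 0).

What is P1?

CBC decryption: P_i = D(K, C_i) ⊕ C_{i−1}, with C_{−1} = IV.
P1: D(K, 0x5) = 0xA; 0xA ⊕ 0xB = 0x1.

P1 = 0x1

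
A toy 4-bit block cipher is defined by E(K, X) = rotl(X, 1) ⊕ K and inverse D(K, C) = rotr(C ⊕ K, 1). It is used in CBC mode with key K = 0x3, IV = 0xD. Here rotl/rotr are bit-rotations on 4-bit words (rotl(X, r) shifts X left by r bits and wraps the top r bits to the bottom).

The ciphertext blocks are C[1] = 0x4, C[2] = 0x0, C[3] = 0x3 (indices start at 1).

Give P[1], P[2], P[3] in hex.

P[1] = 0x6, P[2] = 0xD, P[3] = 0x0

CBC decryption: P_i = D(K, C_i) ⊕ C_{i−1}, with C_{0} = IV.
P[1]: D(K, 0x4) = 0xB; 0xB ⊕ 0xD = 0x6.
P[2]: D(K, 0x0) = 0x9; 0x9 ⊕ 0x4 = 0xD.
P[3]: D(K, 0x3) = 0x0; 0x0 ⊕ 0x0 = 0x0.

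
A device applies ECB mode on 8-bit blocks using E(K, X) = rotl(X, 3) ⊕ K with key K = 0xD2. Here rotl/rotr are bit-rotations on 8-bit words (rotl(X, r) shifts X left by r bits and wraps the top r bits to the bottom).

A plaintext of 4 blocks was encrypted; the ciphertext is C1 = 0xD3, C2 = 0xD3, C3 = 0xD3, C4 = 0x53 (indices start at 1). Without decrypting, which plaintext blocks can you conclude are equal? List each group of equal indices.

P1 = P2 = P3

ECB encrypts each block independently with the same key, so equal ciphertext blocks imply equal plaintext blocks.
C1 = C2 = C3 = 0xD3, so P1 = P2 = P3.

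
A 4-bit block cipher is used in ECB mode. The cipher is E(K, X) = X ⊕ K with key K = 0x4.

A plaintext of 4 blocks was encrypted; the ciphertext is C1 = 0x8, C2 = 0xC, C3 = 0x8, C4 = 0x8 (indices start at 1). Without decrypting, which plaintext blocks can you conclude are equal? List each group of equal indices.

ECB encrypts each block independently with the same key, so equal ciphertext blocks imply equal plaintext blocks.
C1 = C3 = C4 = 0x8, so P1 = P3 = P4.

P1 = P3 = P4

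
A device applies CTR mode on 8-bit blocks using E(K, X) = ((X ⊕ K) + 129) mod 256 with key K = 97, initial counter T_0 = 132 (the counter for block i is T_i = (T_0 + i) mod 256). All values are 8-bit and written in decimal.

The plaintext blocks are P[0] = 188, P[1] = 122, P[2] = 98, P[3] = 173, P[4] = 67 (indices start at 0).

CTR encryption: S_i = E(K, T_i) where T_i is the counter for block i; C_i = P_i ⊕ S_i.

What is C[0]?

C[0]: T = 132, S = E(K, T) = 102; 188 ⊕ 102 = 218.

C[0] = 218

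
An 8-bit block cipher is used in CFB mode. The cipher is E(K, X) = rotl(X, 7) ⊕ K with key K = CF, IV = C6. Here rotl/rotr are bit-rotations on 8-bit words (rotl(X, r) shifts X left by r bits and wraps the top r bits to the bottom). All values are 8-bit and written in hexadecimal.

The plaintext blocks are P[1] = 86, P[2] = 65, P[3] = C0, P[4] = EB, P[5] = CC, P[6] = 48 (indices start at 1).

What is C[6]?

C[6] = 15

CFB encryption: C_i = P_i ⊕ E(K, C_{i−1}), with C_{0} = IV.
C[1]: E(K, C6) = AC; 86 ⊕ AC = 2A.
C[2]: E(K, 2A) = DA; 65 ⊕ DA = BF.
C[3]: E(K, BF) = 10; C0 ⊕ 10 = D0.
C[4]: E(K, D0) = A7; EB ⊕ A7 = 4C.
C[5]: E(K, 4C) = E9; CC ⊕ E9 = 25.
C[6]: E(K, 25) = 5D; 48 ⊕ 5D = 15.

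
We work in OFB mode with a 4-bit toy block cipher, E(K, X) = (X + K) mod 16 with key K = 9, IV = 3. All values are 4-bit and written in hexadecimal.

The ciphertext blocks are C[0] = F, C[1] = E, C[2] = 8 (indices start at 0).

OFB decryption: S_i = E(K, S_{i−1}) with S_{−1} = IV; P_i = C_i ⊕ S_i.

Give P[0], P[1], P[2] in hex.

P[0] = 3, P[1] = B, P[2] = 6

P[0]: S = E(K, 3) = C; F ⊕ C = 3.
P[1]: S = E(K, C) = 5; E ⊕ 5 = B.
P[2]: S = E(K, 5) = E; 8 ⊕ E = 6.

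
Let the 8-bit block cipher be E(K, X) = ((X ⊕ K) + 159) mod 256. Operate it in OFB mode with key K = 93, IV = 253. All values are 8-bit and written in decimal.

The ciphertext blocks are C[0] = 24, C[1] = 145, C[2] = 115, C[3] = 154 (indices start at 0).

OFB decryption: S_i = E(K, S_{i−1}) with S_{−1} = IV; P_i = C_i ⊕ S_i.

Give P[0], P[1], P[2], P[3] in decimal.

P[0] = 39, P[1] = 144, P[2] = 136, P[3] = 223

P[0]: S = E(K, 253) = 63; 24 ⊕ 63 = 39.
P[1]: S = E(K, 63) = 1; 145 ⊕ 1 = 144.
P[2]: S = E(K, 1) = 251; 115 ⊕ 251 = 136.
P[3]: S = E(K, 251) = 69; 154 ⊕ 69 = 223.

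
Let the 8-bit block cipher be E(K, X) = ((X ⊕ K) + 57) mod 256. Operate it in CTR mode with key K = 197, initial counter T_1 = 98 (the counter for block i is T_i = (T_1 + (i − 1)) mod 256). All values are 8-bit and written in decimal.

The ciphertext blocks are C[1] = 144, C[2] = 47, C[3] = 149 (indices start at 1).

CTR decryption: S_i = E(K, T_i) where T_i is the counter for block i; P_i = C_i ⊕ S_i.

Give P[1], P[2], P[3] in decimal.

P[1] = 112, P[2] = 240, P[3] = 79

P[1]: T = 98, S = E(K, T) = 224; 144 ⊕ 224 = 112.
P[2]: T = 99, S = E(K, T) = 223; 47 ⊕ 223 = 240.
P[3]: T = 100, S = E(K, T) = 218; 149 ⊕ 218 = 79.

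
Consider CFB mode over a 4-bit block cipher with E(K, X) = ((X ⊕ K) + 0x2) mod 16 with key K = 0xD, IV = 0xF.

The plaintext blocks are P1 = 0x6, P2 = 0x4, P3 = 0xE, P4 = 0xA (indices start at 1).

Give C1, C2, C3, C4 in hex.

CFB encryption: C_i = P_i ⊕ E(K, C_{i−1}), with C_{0} = IV.
C1: E(K, 0xF) = 0x4; 0x6 ⊕ 0x4 = 0x2.
C2: E(K, 0x2) = 0x1; 0x4 ⊕ 0x1 = 0x5.
C3: E(K, 0x5) = 0xA; 0xE ⊕ 0xA = 0x4.
C4: E(K, 0x4) = 0xB; 0xA ⊕ 0xB = 0x1.

C1 = 0x2, C2 = 0x5, C3 = 0x4, C4 = 0x1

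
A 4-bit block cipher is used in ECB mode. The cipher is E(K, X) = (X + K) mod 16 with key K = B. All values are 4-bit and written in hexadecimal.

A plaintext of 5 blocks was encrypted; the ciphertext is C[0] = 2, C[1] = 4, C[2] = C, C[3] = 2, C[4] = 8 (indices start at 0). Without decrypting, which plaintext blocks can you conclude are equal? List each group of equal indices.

P[0] = P[3]

ECB encrypts each block independently with the same key, so equal ciphertext blocks imply equal plaintext blocks.
C[0] = C[3] = 2, so P[0] = P[3].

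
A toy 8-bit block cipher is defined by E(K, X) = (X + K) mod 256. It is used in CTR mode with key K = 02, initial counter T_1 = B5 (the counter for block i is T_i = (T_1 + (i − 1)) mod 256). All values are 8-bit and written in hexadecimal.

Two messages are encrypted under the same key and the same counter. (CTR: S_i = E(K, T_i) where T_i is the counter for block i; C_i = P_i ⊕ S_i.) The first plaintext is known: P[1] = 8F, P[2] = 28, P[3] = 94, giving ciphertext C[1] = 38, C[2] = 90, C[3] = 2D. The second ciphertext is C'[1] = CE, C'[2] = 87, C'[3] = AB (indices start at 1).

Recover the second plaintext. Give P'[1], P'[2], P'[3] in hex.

P'[1] = 79, P'[2] = 3F, P'[3] = 12

In CTR with a reused counter, both messages share the same keystream S_i, so C_i ⊕ C'_i = P_i ⊕ P'_i and thus P'_i = P_i ⊕ C_i ⊕ C'_i.
P'[1]: 8F ⊕ 38 ⊕ CE = 79.
P'[2]: 28 ⊕ 90 ⊕ 87 = 3F.
P'[3]: 94 ⊕ 2D ⊕ AB = 12.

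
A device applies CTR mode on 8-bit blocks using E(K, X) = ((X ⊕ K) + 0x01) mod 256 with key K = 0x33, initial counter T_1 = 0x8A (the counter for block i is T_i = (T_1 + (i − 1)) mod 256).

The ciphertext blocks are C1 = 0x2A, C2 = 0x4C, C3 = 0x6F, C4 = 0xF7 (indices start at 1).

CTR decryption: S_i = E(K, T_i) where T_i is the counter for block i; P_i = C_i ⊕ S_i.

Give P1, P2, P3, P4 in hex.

P1 = 0x90, P2 = 0xF5, P3 = 0xAF, P4 = 0x48

P1: T = 0x8A, S = E(K, T) = 0xBA; 0x2A ⊕ 0xBA = 0x90.
P2: T = 0x8B, S = E(K, T) = 0xB9; 0x4C ⊕ 0xB9 = 0xF5.
P3: T = 0x8C, S = E(K, T) = 0xC0; 0x6F ⊕ 0xC0 = 0xAF.
P4: T = 0x8D, S = E(K, T) = 0xBF; 0xF7 ⊕ 0xBF = 0x48.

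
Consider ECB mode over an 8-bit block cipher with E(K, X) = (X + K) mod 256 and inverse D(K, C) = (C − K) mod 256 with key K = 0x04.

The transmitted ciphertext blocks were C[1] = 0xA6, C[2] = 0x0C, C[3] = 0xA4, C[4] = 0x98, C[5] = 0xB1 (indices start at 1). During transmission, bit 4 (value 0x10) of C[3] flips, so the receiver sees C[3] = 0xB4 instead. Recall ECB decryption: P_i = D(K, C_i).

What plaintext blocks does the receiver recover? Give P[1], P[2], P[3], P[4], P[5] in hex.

P[1] = 0xA2, P[2] = 0x08, P[3] = 0xB0, P[4] = 0x94, P[5] = 0xAD

Only C[3] changed, to 0xB4. In ECB, a change in C_i affects only P_i. Decrypting the received ciphertext:
P[1]: D(K, 0xA6) = 0xA2.
P[2]: D(K, 0x0C) = 0x08.
P[3]: D(K, 0xB4) = 0xB0.
P[4]: D(K, 0x98) = 0x94.
P[5]: D(K, 0xB1) = 0xAD.
Blocks that differ from the original plaintext: P[3].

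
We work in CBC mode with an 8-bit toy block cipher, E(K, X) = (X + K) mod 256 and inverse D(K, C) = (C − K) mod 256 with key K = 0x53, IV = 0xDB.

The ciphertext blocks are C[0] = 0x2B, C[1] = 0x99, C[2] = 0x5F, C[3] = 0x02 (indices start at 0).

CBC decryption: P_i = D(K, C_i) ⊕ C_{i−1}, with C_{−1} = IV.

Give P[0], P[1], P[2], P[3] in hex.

P[0]: D(K, 0x2B) = 0xD8; 0xD8 ⊕ 0xDB = 0x03.
P[1]: D(K, 0x99) = 0x46; 0x46 ⊕ 0x2B = 0x6D.
P[2]: D(K, 0x5F) = 0x0C; 0x0C ⊕ 0x99 = 0x95.
P[3]: D(K, 0x02) = 0xAF; 0xAF ⊕ 0x5F = 0xF0.

P[0] = 0x03, P[1] = 0x6D, P[2] = 0x95, P[3] = 0xF0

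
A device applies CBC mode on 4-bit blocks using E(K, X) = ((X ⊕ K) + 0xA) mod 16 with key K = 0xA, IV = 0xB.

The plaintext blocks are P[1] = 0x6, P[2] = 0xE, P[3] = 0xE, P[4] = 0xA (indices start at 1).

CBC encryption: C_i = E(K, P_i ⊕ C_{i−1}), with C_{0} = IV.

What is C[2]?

C[2] = 0xF

C[1]: P[1] ⊕ 0xB = 0xD; E(K, 0xD) = 0x1.
C[2]: P[2] ⊕ 0x1 = 0xF; E(K, 0xF) = 0xF.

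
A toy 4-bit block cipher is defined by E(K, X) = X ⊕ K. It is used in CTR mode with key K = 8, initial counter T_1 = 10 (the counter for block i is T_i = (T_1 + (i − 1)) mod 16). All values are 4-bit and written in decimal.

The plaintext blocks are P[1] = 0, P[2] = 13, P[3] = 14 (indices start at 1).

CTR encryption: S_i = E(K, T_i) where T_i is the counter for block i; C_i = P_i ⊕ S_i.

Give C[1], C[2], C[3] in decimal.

C[1] = 2, C[2] = 14, C[3] = 10

C[1]: T = 10, S = E(K, T) = 2; 0 ⊕ 2 = 2.
C[2]: T = 11, S = E(K, T) = 3; 13 ⊕ 3 = 14.
C[3]: T = 12, S = E(K, T) = 4; 14 ⊕ 4 = 10.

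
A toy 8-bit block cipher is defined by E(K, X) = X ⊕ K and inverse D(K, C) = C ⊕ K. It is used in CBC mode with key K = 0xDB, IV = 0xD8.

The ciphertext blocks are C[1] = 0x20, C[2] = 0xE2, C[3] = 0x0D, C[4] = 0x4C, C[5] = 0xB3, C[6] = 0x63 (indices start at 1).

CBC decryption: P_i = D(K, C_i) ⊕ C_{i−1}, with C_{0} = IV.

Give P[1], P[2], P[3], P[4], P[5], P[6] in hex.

P[1] = 0x23, P[2] = 0x19, P[3] = 0x34, P[4] = 0x9A, P[5] = 0x24, P[6] = 0x0B

P[1]: D(K, 0x20) = 0xFB; 0xFB ⊕ 0xD8 = 0x23.
P[2]: D(K, 0xE2) = 0x39; 0x39 ⊕ 0x20 = 0x19.
P[3]: D(K, 0x0D) = 0xD6; 0xD6 ⊕ 0xE2 = 0x34.
P[4]: D(K, 0x4C) = 0x97; 0x97 ⊕ 0x0D = 0x9A.
P[5]: D(K, 0xB3) = 0x68; 0x68 ⊕ 0x4C = 0x24.
P[6]: D(K, 0x63) = 0xB8; 0xB8 ⊕ 0xB3 = 0x0B.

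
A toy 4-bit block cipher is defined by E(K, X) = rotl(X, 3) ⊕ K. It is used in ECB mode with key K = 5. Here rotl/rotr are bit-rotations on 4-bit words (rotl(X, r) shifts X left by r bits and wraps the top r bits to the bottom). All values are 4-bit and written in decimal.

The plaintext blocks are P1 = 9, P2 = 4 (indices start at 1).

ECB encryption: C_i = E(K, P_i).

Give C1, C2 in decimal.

C1: E(K, 9) = 9.
C2: E(K, 4) = 7.

C1 = 9, C2 = 7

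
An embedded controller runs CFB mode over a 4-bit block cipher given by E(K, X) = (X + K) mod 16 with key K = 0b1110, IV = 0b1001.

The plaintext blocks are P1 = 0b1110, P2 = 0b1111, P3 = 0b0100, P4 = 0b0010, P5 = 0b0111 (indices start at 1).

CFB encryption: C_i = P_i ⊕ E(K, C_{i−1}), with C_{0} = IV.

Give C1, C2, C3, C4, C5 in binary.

C1 = 0b1001, C2 = 0b1000, C3 = 0b0010, C4 = 0b0010, C5 = 0b0111

C1: E(K, 0b1001) = 0b0111; 0b1110 ⊕ 0b0111 = 0b1001.
C2: E(K, 0b1001) = 0b0111; 0b1111 ⊕ 0b0111 = 0b1000.
C3: E(K, 0b1000) = 0b0110; 0b0100 ⊕ 0b0110 = 0b0010.
C4: E(K, 0b0010) = 0b0000; 0b0010 ⊕ 0b0000 = 0b0010.
C5: E(K, 0b0010) = 0b0000; 0b0111 ⊕ 0b0000 = 0b0111.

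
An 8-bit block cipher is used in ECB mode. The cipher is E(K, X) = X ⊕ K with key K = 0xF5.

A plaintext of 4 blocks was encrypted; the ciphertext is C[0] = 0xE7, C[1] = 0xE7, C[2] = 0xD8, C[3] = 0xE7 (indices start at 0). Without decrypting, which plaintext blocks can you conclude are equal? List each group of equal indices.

ECB encrypts each block independently with the same key, so equal ciphertext blocks imply equal plaintext blocks.
C[0] = C[1] = C[3] = 0xE7, so P[0] = P[1] = P[3].

P[0] = P[1] = P[3]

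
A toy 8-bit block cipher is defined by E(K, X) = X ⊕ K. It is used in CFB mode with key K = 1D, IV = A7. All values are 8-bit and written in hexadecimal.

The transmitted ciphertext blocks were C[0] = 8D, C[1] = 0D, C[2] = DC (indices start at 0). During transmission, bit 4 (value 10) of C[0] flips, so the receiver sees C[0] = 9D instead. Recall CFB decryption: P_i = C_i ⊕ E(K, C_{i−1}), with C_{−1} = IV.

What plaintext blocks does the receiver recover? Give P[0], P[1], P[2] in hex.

P[0] = 27, P[1] = 8D, P[2] = CC

Only C[0] changed, to 9D. In CFB, a change in C_i flips the same bit in P_i and garbles P_{i+1}. Decrypting the received ciphertext:
P[0]: E(K, A7) = BA; 9D ⊕ BA = 27.
P[1]: E(K, 9D) = 80; 0D ⊕ 80 = 8D.
P[2]: E(K, 0D) = 10; DC ⊕ 10 = CC.
Blocks that differ from the original plaintext: P[0], P[1].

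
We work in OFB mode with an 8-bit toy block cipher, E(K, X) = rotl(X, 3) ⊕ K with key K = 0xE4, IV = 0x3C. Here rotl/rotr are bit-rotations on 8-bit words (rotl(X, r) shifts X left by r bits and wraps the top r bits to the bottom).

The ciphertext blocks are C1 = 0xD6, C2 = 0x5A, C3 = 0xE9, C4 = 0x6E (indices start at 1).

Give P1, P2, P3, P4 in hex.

P1 = 0xD3, P2 = 0x96, P3 = 0x6B, P4 = 0x9E

OFB decryption: S_i = E(K, S_{i−1}) with S_{0} = IV; P_i = C_i ⊕ S_i.
P1: S = E(K, 0x3C) = 0x05; 0xD6 ⊕ 0x05 = 0xD3.
P2: S = E(K, 0x05) = 0xCC; 0x5A ⊕ 0xCC = 0x96.
P3: S = E(K, 0xCC) = 0x82; 0xE9 ⊕ 0x82 = 0x6B.
P4: S = E(K, 0x82) = 0xF0; 0x6E ⊕ 0xF0 = 0x9E.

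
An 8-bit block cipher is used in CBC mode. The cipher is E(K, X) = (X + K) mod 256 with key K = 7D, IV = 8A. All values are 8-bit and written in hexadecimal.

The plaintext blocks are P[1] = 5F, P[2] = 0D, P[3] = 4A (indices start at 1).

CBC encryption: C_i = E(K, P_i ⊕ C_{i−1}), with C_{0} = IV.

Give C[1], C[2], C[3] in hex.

C[1] = 52, C[2] = DC, C[3] = 13

C[1]: P[1] ⊕ 8A = D5; E(K, D5) = 52.
C[2]: P[2] ⊕ 52 = 5F; E(K, 5F) = DC.
C[3]: P[3] ⊕ DC = 96; E(K, 96) = 13.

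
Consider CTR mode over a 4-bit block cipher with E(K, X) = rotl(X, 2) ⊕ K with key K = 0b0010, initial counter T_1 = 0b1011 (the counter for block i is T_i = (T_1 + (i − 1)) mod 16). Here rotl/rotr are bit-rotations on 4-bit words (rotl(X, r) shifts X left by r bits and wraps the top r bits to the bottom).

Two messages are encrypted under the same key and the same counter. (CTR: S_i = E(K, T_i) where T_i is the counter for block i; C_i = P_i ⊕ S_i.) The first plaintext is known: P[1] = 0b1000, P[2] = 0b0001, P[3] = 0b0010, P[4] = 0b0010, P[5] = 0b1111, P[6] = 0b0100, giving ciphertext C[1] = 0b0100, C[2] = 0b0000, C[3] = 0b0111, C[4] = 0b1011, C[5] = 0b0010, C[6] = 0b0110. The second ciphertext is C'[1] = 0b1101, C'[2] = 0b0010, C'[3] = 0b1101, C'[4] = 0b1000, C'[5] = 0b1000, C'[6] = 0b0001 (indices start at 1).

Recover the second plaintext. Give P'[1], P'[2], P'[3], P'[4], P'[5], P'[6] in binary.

P'[1] = 0b0001, P'[2] = 0b0011, P'[3] = 0b1000, P'[4] = 0b0001, P'[5] = 0b0101, P'[6] = 0b0011

In CTR with a reused counter, both messages share the same keystream S_i, so C_i ⊕ C'_i = P_i ⊕ P'_i and thus P'_i = P_i ⊕ C_i ⊕ C'_i.
P'[1]: 0b1000 ⊕ 0b0100 ⊕ 0b1101 = 0b0001.
P'[2]: 0b0001 ⊕ 0b0000 ⊕ 0b0010 = 0b0011.
P'[3]: 0b0010 ⊕ 0b0111 ⊕ 0b1101 = 0b1000.
P'[4]: 0b0010 ⊕ 0b1011 ⊕ 0b1000 = 0b0001.
P'[5]: 0b1111 ⊕ 0b0010 ⊕ 0b1000 = 0b0101.
P'[6]: 0b0100 ⊕ 0b0110 ⊕ 0b0001 = 0b0011.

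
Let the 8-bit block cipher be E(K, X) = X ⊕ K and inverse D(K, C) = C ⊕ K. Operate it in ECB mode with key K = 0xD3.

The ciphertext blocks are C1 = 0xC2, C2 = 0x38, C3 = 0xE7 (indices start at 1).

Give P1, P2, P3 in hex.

P1 = 0x11, P2 = 0xEB, P3 = 0x34

ECB decryption: P_i = D(K, C_i).
P1: D(K, 0xC2) = 0x11.
P2: D(K, 0x38) = 0xEB.
P3: D(K, 0xE7) = 0x34.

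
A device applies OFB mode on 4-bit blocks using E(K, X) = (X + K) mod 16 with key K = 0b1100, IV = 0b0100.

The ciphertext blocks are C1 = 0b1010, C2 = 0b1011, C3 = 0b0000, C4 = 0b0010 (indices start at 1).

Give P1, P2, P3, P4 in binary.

P1 = 0b1010, P2 = 0b0111, P3 = 0b1000, P4 = 0b0110

OFB decryption: S_i = E(K, S_{i−1}) with S_{0} = IV; P_i = C_i ⊕ S_i.
P1: S = E(K, 0b0100) = 0b0000; 0b1010 ⊕ 0b0000 = 0b1010.
P2: S = E(K, 0b0000) = 0b1100; 0b1011 ⊕ 0b1100 = 0b0111.
P3: S = E(K, 0b1100) = 0b1000; 0b0000 ⊕ 0b1000 = 0b1000.
P4: S = E(K, 0b1000) = 0b0100; 0b0010 ⊕ 0b0100 = 0b0110.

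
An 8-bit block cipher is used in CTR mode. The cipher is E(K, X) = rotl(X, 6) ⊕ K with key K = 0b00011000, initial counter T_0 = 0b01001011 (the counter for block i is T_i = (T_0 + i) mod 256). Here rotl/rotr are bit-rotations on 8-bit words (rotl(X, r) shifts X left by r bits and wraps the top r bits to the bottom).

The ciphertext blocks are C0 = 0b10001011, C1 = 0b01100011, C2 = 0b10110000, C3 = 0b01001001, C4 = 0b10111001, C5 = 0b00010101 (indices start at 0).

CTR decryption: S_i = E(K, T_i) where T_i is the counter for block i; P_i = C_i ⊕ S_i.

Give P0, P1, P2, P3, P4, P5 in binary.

P0 = 0b01000001, P1 = 0b01101000, P2 = 0b11111011, P3 = 0b11000010, P4 = 0b01110010, P5 = 0b00011001

P0: T = 0b01001011, S = E(K, T) = 0b11001010; 0b10001011 ⊕ 0b11001010 = 0b01000001.
P1: T = 0b01001100, S = E(K, T) = 0b00001011; 0b01100011 ⊕ 0b00001011 = 0b01101000.
P2: T = 0b01001101, S = E(K, T) = 0b01001011; 0b10110000 ⊕ 0b01001011 = 0b11111011.
P3: T = 0b01001110, S = E(K, T) = 0b10001011; 0b01001001 ⊕ 0b10001011 = 0b11000010.
P4: T = 0b01001111, S = E(K, T) = 0b11001011; 0b10111001 ⊕ 0b11001011 = 0b01110010.
P5: T = 0b01010000, S = E(K, T) = 0b00001100; 0b00010101 ⊕ 0b00001100 = 0b00011001.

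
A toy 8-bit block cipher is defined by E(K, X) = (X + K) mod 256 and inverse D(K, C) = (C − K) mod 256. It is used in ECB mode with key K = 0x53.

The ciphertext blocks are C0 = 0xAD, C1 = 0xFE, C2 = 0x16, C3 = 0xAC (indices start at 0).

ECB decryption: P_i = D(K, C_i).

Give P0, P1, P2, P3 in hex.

P0: D(K, 0xAD) = 0x5A.
P1: D(K, 0xFE) = 0xAB.
P2: D(K, 0x16) = 0xC3.
P3: D(K, 0xAC) = 0x59.

P0 = 0x5A, P1 = 0xAB, P2 = 0xC3, P3 = 0x59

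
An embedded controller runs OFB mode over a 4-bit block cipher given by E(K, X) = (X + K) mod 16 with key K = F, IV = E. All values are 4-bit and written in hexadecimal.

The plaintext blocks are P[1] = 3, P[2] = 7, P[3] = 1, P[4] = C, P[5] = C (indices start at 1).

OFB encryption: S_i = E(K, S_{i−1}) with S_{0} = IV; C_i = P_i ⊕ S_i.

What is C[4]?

C[4] = 6

C[1]: S = E(K, E) = D; 3 ⊕ D = E.
C[2]: S = E(K, D) = C; 7 ⊕ C = B.
C[3]: S = E(K, C) = B; 1 ⊕ B = A.
C[4]: S = E(K, B) = A; C ⊕ A = 6.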